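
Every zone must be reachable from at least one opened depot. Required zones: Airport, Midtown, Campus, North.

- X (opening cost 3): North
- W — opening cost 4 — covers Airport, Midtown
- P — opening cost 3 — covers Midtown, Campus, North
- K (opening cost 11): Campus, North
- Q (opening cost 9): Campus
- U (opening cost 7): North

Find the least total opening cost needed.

7

This is a weighted set-cover instance.
Choose W and P: together they cover Airport, Midtown, Campus, North — every zone.
Total opening cost: 4 + 3 = 7.
No cover costs less than 7.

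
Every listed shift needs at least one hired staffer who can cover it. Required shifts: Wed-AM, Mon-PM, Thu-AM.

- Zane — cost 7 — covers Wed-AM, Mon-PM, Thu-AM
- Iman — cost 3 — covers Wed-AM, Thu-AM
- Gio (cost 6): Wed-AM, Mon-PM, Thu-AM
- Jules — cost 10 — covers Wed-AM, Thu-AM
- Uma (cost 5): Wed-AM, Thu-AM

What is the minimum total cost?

6

Gio alone covers Wed-AM, Mon-PM, Thu-AM — every shift.
Total cost: 6.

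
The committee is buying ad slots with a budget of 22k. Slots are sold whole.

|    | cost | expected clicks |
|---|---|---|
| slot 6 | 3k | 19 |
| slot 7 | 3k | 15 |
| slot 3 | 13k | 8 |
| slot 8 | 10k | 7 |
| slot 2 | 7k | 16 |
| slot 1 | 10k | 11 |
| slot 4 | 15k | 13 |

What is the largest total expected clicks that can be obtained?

50

Allowing fractional choices, the relaxed optimum would be about 59.9, but ad slots are indivisible.
slot 6 + slot 7 + slot 2: cost 3 + 3 + 7 = 13 ≤ 22, expected clicks 19 + 15 + 16 = 50.
slot 6 + slot 7 + slot 4: cost 3 + 3 + 15 = 21 ≤ 22, expected clicks 19 + 15 + 13 = 47.
slot 6 + slot 2 + slot 1: cost 3 + 7 + 10 = 20 ≤ 22, expected clicks 19 + 16 + 11 = 46.
Best is slot 6, slot 7, and slot 2 with total expected clicks 50.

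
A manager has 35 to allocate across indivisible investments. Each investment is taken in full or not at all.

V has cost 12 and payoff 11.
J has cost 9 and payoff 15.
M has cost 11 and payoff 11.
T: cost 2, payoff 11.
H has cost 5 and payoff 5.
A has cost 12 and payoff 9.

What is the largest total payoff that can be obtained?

48

This is a 0-1 knapsack instance.
Allowing fractional choices, the relaxed optimum would be about 49.3, but investments are indivisible.
V + J + M + T: cost 12 + 9 + 11 + 2 = 34 ≤ 35, payoff 11 + 15 + 11 + 11 = 48.
V + J + T + A: cost 12 + 9 + 2 + 12 = 35 ≤ 35, payoff 11 + 15 + 11 + 9 = 46.
J + M + T + A: cost 9 + 11 + 2 + 12 = 34 ≤ 35, payoff 15 + 11 + 11 + 9 = 46.
Best is V, J, M, and T with total payoff 48.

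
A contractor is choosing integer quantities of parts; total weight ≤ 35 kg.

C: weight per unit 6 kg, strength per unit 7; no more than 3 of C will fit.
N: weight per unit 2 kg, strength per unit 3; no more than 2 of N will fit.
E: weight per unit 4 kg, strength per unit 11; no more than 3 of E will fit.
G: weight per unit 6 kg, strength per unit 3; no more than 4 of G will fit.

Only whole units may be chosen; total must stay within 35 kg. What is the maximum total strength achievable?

Take 3×C, 2×N, and 3×E: weight 34 ≤ 35, strength 3·7 + 2·3 + 3·11 = 60.
E has the best ratio (11/4) and is taken to its limit of 3; remaining capacity is filled optimally with the others.

60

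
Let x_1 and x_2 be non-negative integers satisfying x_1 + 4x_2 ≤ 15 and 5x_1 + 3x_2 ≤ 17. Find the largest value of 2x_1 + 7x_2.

23

(x_1,x_2)=(1,3) is feasible, giving 23.
(x_1,x_2)=(0,3) is feasible, giving 21.
No feasible integer point exceeds 23.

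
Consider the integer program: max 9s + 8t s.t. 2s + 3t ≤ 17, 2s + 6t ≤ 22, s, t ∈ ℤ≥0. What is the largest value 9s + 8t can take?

72

(s,t)=(8,0): 2·8+3·0=16≤17, 2·8+6·0=16≤22, objective 72.
(s,t)=(7,1): 2·7+3·1=17≤17, 2·7+6·1=20≤22, objective 71.
(s,t)=(7,0): 2·7+3·0=14≤17, 2·7+6·0=14≤22, objective 63.
Maximum is 72 at (s,t)=(8,0).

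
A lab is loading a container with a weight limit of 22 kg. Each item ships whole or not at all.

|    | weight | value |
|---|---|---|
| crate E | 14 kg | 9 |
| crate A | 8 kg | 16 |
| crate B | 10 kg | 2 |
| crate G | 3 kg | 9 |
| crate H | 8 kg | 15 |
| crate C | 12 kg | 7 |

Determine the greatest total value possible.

crate A + crate G + crate H: weight 8 + 3 + 8 = 19 ≤ 22, value 16 + 9 + 15 = 40.
crate A + crate H: weight 8 + 8 = 16 ≤ 22, value 16 + 15 = 31.
Best is crate A, crate G, and crate H with total value 40.

40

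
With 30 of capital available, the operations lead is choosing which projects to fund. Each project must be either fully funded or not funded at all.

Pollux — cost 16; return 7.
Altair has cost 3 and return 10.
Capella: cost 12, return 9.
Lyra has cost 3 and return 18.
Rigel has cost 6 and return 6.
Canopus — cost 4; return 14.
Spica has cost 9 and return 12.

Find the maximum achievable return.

60

Treat it as a binary knapsack problem.
Allowing fractional choices, the relaxed optimum would be about 63.8, but projects are indivisible.
Altair + Capella + Lyra + Rigel + Canopus: cost 3 + 12 + 3 + 6 + 4 = 28 ≤ 30, return 10 + 9 + 18 + 6 + 14 = 57.
Altair + Lyra + Rigel + Canopus + Spica: cost 3 + 3 + 6 + 4 + 9 = 25 ≤ 30, return 10 + 18 + 6 + 14 + 12 = 60.
Altair + Lyra + Canopus + Spica: cost 3 + 3 + 4 + 9 = 19 ≤ 30, return 10 + 18 + 14 + 12 = 54.
Best is Altair, Lyra, Rigel, Canopus, and Spica with total return 60.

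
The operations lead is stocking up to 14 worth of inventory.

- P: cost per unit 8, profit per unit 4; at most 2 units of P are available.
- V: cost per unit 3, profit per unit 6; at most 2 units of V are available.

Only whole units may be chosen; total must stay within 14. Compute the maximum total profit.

16

V has the best ratio (6/3); taking only V gives at most 2×6 = 12 (stopped by the supply cap of 2).
Mixing does better — 1×P and 2×V: cost 14 ≤ 14, profit 1·4 + 2·6 = 16.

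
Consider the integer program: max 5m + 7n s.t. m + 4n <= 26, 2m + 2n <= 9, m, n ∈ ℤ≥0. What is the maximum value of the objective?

(m,n)=(0,4) is feasible, giving 28.
(m,n)=(1,3) is feasible, giving 26.
(m,n)=(0,3) is feasible, giving 21.
The best lattice point is (0,4), giving 28.

28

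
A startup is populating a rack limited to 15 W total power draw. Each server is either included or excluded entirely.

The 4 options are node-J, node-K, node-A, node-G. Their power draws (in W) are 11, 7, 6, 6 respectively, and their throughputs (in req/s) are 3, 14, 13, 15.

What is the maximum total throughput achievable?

29

Treat it as a binary knapsack problem.
Allowing fractional choices, the relaxed optimum would be about 34.0, but servers are indivisible.
node-K + node-A: power draw 7 + 6 = 13 ≤ 15, throughput 14 + 13 = 27.
node-K + node-G: power draw 7 + 6 = 13 ≤ 15, throughput 14 + 15 = 29.
node-A + node-G: power draw 6 + 6 = 12 ≤ 15, throughput 13 + 15 = 28.
Best is node-K and node-G with total throughput 29.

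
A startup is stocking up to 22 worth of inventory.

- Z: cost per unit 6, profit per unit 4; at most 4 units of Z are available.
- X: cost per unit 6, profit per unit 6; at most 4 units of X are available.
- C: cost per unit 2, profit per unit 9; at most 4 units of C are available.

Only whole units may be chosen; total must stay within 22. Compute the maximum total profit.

48

This is a bounded integer knapsack.
C has the best ratio (9/2); taking only C gives at most 4×9 = 36 (stopped by the supply cap of 4).
Mixing does better — 2×X and 4×C: cost 20 ≤ 22, profit 2·6 + 4·9 = 48.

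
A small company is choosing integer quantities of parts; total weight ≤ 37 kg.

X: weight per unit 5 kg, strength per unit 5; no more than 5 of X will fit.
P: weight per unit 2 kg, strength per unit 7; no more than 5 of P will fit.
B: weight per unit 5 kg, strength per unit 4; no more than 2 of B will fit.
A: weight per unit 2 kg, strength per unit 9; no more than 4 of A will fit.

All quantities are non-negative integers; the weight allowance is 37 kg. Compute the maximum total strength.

86

3×X, 5×P, and 4×A: weight 33 ≤ 37, strength 3·5 + 5·7 + 4·9 = 86.
2×X, 5×P, 1×B, and 4×A: weight 33 ≤ 37, strength 2·5 + 5·7 + 1·4 + 4·9 = 85.
Best is 86.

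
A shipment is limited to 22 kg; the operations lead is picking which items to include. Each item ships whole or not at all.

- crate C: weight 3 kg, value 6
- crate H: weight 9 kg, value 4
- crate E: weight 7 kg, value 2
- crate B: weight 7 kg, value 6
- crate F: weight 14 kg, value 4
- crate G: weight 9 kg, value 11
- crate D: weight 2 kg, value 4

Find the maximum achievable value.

Allowing fractional choices, the relaxed optimum would be about 27.4, but items are indivisible.
crate C + crate B + crate G: weight 3 + 7 + 9 = 19 ≤ 22, value 6 + 6 + 11 = 23.
crate C + crate E + crate G + crate D: weight 3 + 7 + 9 + 2 = 21 ≤ 22, value 6 + 2 + 11 + 4 = 23.
crate C + crate B + crate G + crate D: weight 3 + 7 + 9 + 2 = 21 ≤ 22, value 6 + 6 + 11 + 4 = 27.
Best is crate C, crate B, crate G, and crate D with total value 27.

27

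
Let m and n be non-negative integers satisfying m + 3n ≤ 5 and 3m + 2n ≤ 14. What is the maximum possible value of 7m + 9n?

28

Relaxing integrality, the LP optimum is 33.29 at (m,n) = (4.57, 0.143), which is not an integer point.
(m,n)=(4,0) is feasible, giving 28.
(m,n)=(3,0) is feasible, giving 21.
The best lattice point is (4,0), giving 28.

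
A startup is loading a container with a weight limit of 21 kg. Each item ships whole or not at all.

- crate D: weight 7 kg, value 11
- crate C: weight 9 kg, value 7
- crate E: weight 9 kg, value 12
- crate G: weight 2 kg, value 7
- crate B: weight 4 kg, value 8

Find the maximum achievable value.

This is a 0-1 knapsack instance.
Allowing fractional choices, the relaxed optimum would be about 36.7, but items are indivisible.
crate D + crate E + crate B: weight 7 + 9 + 4 = 20 ≤ 21, value 11 + 12 + 8 = 31.
crate D + crate E + crate G: weight 7 + 9 + 2 = 18 ≤ 21, value 11 + 12 + 7 = 30.
crate E + crate G + crate B: weight 9 + 2 + 4 = 15 ≤ 21, value 12 + 7 + 8 = 27.
Best is crate D, crate E, and crate B with total value 31.

31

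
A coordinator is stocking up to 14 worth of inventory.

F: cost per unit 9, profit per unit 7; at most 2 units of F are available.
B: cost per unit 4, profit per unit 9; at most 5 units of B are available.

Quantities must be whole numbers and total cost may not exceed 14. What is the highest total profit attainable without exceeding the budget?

This is a bounded integer knapsack.
B has the best ratio (9/4); taking only B gives at most 3×9 = 27 (stopped by the cost limit).
Optimal: 3×B: cost 12 ≤ 14, profit 3·9 = 27.

27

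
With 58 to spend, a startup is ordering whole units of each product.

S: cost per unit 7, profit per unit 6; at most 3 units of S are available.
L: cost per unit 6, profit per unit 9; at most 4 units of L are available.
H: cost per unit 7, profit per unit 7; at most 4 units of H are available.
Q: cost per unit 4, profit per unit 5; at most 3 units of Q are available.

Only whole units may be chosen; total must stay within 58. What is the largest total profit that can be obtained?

L has the best ratio (9/6); taking only L gives at most 4×9 = 36 (stopped by the supply cap of 4).
Mixing does better — 4×L, 3×H, and 3×Q: cost 57 ≤ 58, profit 4·9 + 3·7 + 3·5 = 72.

72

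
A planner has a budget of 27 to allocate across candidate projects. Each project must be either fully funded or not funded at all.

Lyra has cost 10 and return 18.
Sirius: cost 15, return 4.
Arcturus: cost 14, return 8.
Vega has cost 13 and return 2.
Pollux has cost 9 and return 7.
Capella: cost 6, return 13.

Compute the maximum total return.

Lyra + Pollux + Capella: cost 10 + 9 + 6 = 25 ≤ 27, return 18 + 7 + 13 = 38.
Lyra + Capella: cost 10 + 6 = 16 ≤ 27, return 18 + 13 = 31.
Lyra + Arcturus: cost 10 + 14 = 24 ≤ 27, return 18 + 8 = 26.
Best is Lyra, Pollux, and Capella with total return 38.

38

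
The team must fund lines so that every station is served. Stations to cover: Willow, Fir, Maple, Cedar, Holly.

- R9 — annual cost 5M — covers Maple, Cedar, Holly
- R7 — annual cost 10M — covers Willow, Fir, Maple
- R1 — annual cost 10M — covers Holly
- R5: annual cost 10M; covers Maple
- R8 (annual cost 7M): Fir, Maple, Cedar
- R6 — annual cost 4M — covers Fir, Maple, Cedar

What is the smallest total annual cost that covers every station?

15

This is an integer covering problem.
The greedy cost-per-new-station heuristic would pick R6, R9, and R7 for 19, but a cheaper cover exists.
Choose R9 and R7: together they cover Willow, Fir, Maple, Cedar, Holly — every station.
Total annual cost: 5 + 10 = 15.
No cover costs less than 15.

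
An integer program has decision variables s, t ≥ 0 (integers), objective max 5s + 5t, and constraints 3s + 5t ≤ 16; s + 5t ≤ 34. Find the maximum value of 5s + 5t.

(s,t)=(5,0): 3·5+5·0=15≤16, 1·5+5·0=5≤34, objective 25.
(s,t)=(4,0): 3·4+5·0=12≤16, 1·4+5·0=4≤34, objective 20.
Maximum is 25 at (s,t)=(5,0).

25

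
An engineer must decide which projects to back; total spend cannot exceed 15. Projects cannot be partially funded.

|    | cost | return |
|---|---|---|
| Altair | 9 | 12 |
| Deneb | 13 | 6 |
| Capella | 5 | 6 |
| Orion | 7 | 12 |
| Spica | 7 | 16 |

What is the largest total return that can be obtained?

Orion + Spica: cost 7 + 7 = 14 ≤ 15, return 12 + 16 = 28.
Capella + Spica: cost 5 + 7 = 12 ≤ 15, return 6 + 16 = 22.
Capella + Orion: cost 5 + 7 = 12 ≤ 15, return 6 + 12 = 18.
Best is Orion and Spica with total return 28.

28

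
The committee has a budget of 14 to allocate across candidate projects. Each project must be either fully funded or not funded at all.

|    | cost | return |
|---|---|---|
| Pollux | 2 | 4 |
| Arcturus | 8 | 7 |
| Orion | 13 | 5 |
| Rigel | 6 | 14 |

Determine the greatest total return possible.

21

Pollux + Rigel: cost 2 + 6 = 8 ≤ 14, return 4 + 14 = 18.
Arcturus + Rigel: cost 8 + 6 = 14 ≤ 14, return 7 + 14 = 21.
Rigel: cost 6 ≤ 14, return 14.
Best is Arcturus and Rigel with total return 21.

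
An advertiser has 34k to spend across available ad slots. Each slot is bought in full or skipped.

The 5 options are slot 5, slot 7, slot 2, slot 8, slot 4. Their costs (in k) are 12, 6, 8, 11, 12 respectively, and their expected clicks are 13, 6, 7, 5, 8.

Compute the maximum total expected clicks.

slot 5 + slot 2 + slot 4: cost 12 + 8 + 12 = 32 ≤ 34, expected clicks 13 + 7 + 8 = 28.
slot 5 + slot 7 + slot 2: cost 12 + 6 + 8 = 26 ≤ 34, expected clicks 13 + 6 + 7 = 26.
slot 5 + slot 7 + slot 4: cost 12 + 6 + 12 = 30 ≤ 34, expected clicks 13 + 6 + 8 = 27.
Best is slot 5, slot 2, and slot 4 with total expected clicks 28.

28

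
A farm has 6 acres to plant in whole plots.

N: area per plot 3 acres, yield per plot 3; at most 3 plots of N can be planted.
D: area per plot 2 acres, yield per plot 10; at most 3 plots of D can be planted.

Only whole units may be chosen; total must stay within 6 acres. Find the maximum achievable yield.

3×D: area 6 ≤ 6, yield 3·10 = 30.
2×D: area 4 ≤ 6, yield 2·10 = 20.
Best is 30.

30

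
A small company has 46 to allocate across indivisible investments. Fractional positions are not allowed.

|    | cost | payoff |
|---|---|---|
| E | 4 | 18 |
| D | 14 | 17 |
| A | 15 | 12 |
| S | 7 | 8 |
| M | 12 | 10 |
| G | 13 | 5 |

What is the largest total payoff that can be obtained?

57

E + D + A + M: cost 4 + 14 + 15 + 12 = 45 ≤ 46, payoff 18 + 17 + 12 + 10 = 57.
E + D + A + S: cost 4 + 14 + 15 + 7 = 40 ≤ 46, payoff 18 + 17 + 12 + 8 = 55.
E + D + S + M: cost 4 + 14 + 7 + 12 = 37 ≤ 46, payoff 18 + 17 + 8 + 10 = 53.
Best is E, D, A, and M with total payoff 57.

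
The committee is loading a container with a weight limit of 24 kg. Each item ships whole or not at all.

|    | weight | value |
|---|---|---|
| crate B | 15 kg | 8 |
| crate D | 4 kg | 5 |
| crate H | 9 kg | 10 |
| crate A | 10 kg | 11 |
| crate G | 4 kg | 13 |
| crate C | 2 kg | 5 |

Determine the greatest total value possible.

Allowing fractional choices, the relaxed optimum would be about 38.5, but items are indivisible.
crate H + crate A + crate G: weight 9 + 10 + 4 = 23 ≤ 24, value 10 + 11 + 13 = 34.
crate D + crate A + crate G + crate C: weight 4 + 10 + 4 + 2 = 20 ≤ 24, value 5 + 11 + 13 + 5 = 34.
The maximum value is 34; one optimal choice is crate D, crate A, crate G, and crate C.

34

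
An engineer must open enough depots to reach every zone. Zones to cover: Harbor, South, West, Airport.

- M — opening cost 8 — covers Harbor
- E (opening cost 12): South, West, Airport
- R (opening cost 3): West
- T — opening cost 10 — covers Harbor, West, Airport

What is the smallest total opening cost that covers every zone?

20

This is a weighted set-cover instance.
The greedy cost-per-new-zone heuristic would pick R, T, and E for 25, but a cheaper cover exists.
Choose M and E: together they cover Harbor, South, West, Airport — every zone.
Total opening cost: 8 + 12 = 20.
No cover costs less than 20.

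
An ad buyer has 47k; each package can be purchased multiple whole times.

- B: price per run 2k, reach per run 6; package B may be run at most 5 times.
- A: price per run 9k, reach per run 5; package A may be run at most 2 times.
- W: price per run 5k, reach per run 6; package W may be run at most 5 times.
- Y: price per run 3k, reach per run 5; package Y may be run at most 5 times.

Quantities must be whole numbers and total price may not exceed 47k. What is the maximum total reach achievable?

Take 5×B, 5×W, and 4×Y: price 47 ≤ 47, reach 5·6 + 5·6 + 4·5 = 80.
B has the best ratio (6/2) and is taken to its limit of 5; remaining capacity is filled optimally with the others.

80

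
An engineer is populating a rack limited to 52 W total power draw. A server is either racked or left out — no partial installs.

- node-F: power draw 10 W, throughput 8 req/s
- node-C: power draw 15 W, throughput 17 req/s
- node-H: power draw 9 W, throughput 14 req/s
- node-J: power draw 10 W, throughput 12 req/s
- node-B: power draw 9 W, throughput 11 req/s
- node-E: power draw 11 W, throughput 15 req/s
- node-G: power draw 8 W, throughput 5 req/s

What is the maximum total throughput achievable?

Take node-C, node-H, node-B, node-E, and node-G: power draw 15 + 9 + 9 + 11 + 8 = 52 ≤ 52, throughput 17 + 14 + 11 + 15 + 5 = 62.
No other feasible combination does better.

62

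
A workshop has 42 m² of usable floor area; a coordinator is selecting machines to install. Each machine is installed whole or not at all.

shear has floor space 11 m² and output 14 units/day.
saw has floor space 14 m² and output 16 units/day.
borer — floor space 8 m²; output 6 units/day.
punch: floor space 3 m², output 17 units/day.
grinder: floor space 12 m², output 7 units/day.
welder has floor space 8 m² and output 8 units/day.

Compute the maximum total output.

Take shear, saw, punch, and welder: floor space 11 + 14 + 3 + 8 = 36 ≤ 42, output 14 + 16 + 17 + 8 = 55.
No other feasible combination does better.

55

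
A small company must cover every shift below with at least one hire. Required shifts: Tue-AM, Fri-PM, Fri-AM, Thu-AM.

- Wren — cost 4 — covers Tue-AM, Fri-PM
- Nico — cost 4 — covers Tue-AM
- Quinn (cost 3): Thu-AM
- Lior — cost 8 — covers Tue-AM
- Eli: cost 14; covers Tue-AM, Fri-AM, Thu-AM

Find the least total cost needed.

The greedy cost-per-new-shift heuristic would pick Wren, Quinn, and Eli for 21, but a cheaper cover exists.
Choose Wren and Eli: together they cover Tue-AM, Fri-PM, Fri-AM, Thu-AM — every shift.
Total cost: 4 + 14 = 18.
No cover costs less than 18.

18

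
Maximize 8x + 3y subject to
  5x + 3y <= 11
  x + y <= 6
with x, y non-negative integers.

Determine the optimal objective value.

16

Relaxing integrality, the LP optimum is 17.60 at (x,y) = (2.2, 0), which is not an integer point.
(x,y)=(2,0): 5·2+3·0=10≤11, 1·2+1·0=2≤6, objective 16.
(x,y)=(1,1): 5·1+3·1=8≤11, 1·1+1·1=2≤6, objective 11.
(x,y)=(1,0): 5·1+3·0=5≤11, 1·1+1·0=1≤6, objective 8.
The best lattice point is (2,0), giving 16.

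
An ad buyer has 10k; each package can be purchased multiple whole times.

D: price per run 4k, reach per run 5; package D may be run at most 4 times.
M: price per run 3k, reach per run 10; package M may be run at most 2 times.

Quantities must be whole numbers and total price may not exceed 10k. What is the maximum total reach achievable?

This is a bounded integer knapsack.
M has the best ratio (10/3); taking only M gives at most 2×10 = 20 (stopped by the supply cap of 2).
Mixing does better — 1×D and 2×M: price 10 ≤ 10, reach 1·5 + 2·10 = 25.

25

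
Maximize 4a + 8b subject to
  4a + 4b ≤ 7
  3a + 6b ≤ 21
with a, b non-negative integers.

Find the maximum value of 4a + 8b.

Relaxing integrality, the LP optimum is 14.00 at (a,b) = (0, 1.75), which is not an integer point.
(a,b)=(0,1): 4·0+4·1=4≤7, 3·0+6·1=6≤21, objective 8.
(a,b)=(1,0): 4·1+4·0=4≤7, 3·1+6·0=3≤21, objective 4.
(a,b)=(0,0): 4·0+4·0=0≤7, 3·0+6·0=0≤21, objective 0.
Maximum is 8 at (a,b)=(0,1).

8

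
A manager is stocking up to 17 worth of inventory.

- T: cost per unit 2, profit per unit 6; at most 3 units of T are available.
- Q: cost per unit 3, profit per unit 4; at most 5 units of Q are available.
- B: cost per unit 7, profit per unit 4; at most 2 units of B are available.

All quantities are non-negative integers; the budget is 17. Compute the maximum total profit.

30

T has the best ratio (6/2); taking only T gives at most 3×6 = 18 (stopped by the supply cap of 3).
Mixing does better — 3×T and 3×Q: cost 15 ≤ 17, profit 3·6 + 3·4 = 30.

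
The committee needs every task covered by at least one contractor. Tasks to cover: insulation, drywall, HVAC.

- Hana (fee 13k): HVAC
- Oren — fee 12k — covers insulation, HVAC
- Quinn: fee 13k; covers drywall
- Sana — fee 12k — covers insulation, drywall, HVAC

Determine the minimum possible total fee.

12

Sana alone covers insulation, drywall, HVAC — every task.
Total fee: 12.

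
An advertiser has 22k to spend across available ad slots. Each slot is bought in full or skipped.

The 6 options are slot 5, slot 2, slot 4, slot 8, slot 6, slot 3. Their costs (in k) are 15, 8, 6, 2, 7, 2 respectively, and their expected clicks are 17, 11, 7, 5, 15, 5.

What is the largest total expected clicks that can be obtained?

Treat it as a binary knapsack problem.
slot 2 + slot 4 + slot 6: cost 8 + 6 + 7 = 21 ≤ 22, expected clicks 11 + 7 + 15 = 33.
slot 2 + slot 8 + slot 6 + slot 3: cost 8 + 2 + 7 + 2 = 19 ≤ 22, expected clicks 11 + 5 + 15 + 5 = 36.
Best is slot 2, slot 8, slot 6, and slot 3 with total expected clicks 36.

36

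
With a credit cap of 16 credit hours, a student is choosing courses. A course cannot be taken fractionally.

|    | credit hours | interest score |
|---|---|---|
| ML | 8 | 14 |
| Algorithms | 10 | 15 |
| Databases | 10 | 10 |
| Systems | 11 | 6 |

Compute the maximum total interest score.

Algorithms: credit hours 10 ≤ 16, interest score 15.
Databases: credit hours 10 ≤ 16, interest score 10.
ML: credit hours 8 ≤ 16, interest score 14.
Best is Algorithms with total interest score 15.

15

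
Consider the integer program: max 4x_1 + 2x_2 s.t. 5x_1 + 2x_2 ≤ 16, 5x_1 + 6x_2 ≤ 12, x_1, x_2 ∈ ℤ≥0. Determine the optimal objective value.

8

The continuous relaxation peaks at (2.4, 0) with value 9.60; rounding to a feasible lattice point costs some objective.
(x_1,x_2)=(2,0): 5·2+2·0=10≤16, 5·2+6·0=10≤12, objective 8.
(x_1,x_2)=(1,1): 5·1+2·1=7≤16, 5·1+6·1=11≤12, objective 6.
(x_1,x_2)=(1,0): 5·1+2·0=5≤16, 5·1+6·0=5≤12, objective 4.
Maximum is 8 at (x_1,x_2)=(2,0).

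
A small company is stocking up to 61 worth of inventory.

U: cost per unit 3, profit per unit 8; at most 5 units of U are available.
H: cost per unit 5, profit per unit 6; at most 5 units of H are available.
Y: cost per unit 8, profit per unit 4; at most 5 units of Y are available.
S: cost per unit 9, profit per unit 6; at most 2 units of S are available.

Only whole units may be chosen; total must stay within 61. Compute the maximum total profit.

82

U has the best ratio (8/3); taking only U gives at most 5×8 = 40 (stopped by the supply cap of 5).
Mixing does better — 5×U, 5×H, and 2×S: cost 58 ≤ 61, profit 5·8 + 5·6 + 2·6 = 82.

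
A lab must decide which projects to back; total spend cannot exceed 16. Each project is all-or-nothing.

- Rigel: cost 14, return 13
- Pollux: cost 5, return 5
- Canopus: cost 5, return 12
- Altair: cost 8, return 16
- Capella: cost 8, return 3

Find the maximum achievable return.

28

This is an integer program with binary decision variables.
Pollux + Altair: cost 5 + 8 = 13 ≤ 16, return 5 + 16 = 21.
Altair + Capella: cost 8 + 8 = 16 ≤ 16, return 16 + 3 = 19.
Canopus + Altair: cost 5 + 8 = 13 ≤ 16, return 12 + 16 = 28.
Best is Canopus and Altair with total return 28.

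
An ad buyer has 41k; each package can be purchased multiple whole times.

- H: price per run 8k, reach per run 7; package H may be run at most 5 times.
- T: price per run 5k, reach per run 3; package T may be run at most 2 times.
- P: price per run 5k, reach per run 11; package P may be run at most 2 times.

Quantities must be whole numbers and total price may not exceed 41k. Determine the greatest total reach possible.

P has the best ratio (11/5); taking only P gives at most 2×11 = 22 (stopped by the supply cap of 2).
Mixing does better — 3×H, 1×T, and 2×P: price 39 ≤ 41, reach 3·7 + 1·3 + 2·11 = 46.

46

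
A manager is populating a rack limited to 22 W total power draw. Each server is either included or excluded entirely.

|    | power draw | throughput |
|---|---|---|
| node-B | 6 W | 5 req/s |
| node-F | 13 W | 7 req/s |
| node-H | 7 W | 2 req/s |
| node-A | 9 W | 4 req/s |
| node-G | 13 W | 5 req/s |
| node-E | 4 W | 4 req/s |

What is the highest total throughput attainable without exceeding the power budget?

13

node-B + node-F: power draw 6 + 13 = 19 ≤ 22, throughput 5 + 7 = 12.
node-F + node-E: power draw 13 + 4 = 17 ≤ 22, throughput 7 + 4 = 11.
node-B + node-A + node-E: power draw 6 + 9 + 4 = 19 ≤ 22, throughput 5 + 4 + 4 = 13.
Best is node-B, node-A, and node-E with total throughput 13.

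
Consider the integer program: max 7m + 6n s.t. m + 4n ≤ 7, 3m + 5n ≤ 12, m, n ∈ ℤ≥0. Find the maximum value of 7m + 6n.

(m,n)=(4,0): 1·4+4·0=4≤7, 3·4+5·0=12≤12, objective 28.
(m,n)=(3,0): 1·3+4·0=3≤7, 3·3+5·0=9≤12, objective 21.
Maximum is 28 at (m,n)=(4,0).

28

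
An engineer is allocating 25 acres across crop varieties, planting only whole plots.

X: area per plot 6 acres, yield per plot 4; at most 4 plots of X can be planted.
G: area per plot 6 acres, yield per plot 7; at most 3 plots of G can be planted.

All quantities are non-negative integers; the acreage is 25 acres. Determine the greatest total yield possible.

Take 1×X and 3×G: area 24 ≤ 25, yield 1·4 + 3·7 = 25.
G has the best ratio (7/6) and is taken to its limit of 3; remaining capacity is filled optimally with the others.

25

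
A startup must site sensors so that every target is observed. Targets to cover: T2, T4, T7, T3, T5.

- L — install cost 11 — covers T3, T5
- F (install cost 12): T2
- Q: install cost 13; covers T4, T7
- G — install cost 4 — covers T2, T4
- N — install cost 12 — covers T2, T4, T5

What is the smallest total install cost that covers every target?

Choose L, Q, and G: together they cover T2, T4, T7, T3, T5 — every target.
Total install cost: 11 + 13 + 4 = 28.

28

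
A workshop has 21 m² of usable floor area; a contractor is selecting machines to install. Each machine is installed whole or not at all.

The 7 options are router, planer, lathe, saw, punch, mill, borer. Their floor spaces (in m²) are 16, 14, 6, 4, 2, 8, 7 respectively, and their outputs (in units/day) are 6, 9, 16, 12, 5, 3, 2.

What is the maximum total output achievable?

36

Take lathe, saw, punch, and mill: floor space 6 + 4 + 2 + 8 = 20 ≤ 21, output 16 + 12 + 5 + 3 = 36.
No other feasible combination does better.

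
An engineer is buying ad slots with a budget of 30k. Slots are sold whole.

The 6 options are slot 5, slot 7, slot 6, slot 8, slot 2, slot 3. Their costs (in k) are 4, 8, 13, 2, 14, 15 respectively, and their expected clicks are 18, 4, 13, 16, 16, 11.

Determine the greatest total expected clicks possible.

54

Allowing fractional choices, the relaxed optimum would be about 60.0, but ad slots are indivisible.
slot 5 + slot 8 + slot 2: cost 4 + 2 + 14 = 20 ≤ 30, expected clicks 18 + 16 + 16 = 50.
slot 5 + slot 7 + slot 8 + slot 2: cost 4 + 8 + 2 + 14 = 28 ≤ 30, expected clicks 18 + 4 + 16 + 16 = 54.
slot 5 + slot 7 + slot 6 + slot 8: cost 4 + 8 + 13 + 2 = 27 ≤ 30, expected clicks 18 + 4 + 13 + 16 = 51.
Best is slot 5, slot 7, slot 8, and slot 2 with total expected clicks 54.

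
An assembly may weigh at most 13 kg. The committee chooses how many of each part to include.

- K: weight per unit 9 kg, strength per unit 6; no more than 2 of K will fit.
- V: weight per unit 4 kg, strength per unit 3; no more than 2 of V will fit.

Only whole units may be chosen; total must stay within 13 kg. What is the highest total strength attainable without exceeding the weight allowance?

This is a bounded integer knapsack.
V has the best ratio (3/4); taking only V gives at most 2×3 = 6 (stopped by the supply cap of 2).
Mixing does better — 1×K and 1×V: weight 13 ≤ 13, strength 1·6 + 1·3 = 9.

9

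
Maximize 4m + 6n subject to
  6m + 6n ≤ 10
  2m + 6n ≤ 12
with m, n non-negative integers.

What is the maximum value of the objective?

6

(m,n)=(0,1): 6·0+6·1=6≤10, 2·0+6·1=6≤12, objective 6.
(m,n)=(1,0): 6·1+6·0=6≤10, 2·1+6·0=2≤12, objective 4.
(m,n)=(0,0): 6·0+6·0=0≤10, 2·0+6·0=0≤12, objective 0.
No feasible integer point exceeds 6.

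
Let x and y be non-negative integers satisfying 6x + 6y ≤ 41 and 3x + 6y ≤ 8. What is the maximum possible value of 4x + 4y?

Relaxing integrality, the LP optimum is 10.67 at (x,y) = (2.67, 0), which is not an integer point.
(x,y)=(2,0): 6·2+6·0=12≤41, 3·2+6·0=6≤8, objective 8.
(x,y)=(1,0): 6·1+6·0=6≤41, 3·1+6·0=3≤8, objective 4.
Maximum is 8 at (x,y)=(2,0).

8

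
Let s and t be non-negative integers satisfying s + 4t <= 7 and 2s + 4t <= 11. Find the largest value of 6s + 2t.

30

(s,t)=(5,0): 1·5+4·0=5≤7, 2·5+4·0=10≤11, objective 30.
(s,t)=(4,0): 1·4+4·0=4≤7, 2·4+4·0=8≤11, objective 24.
Maximum is 30 at (s,t)=(5,0).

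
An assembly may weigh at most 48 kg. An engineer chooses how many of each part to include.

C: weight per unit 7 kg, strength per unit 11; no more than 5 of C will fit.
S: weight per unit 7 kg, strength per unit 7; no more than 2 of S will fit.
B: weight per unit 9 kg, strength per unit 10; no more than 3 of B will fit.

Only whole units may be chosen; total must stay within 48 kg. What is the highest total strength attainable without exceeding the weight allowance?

65

C has the best ratio (11/7); taking only C gives at most 5×11 = 55 (stopped by the supply cap of 5).
Mixing does better — 5×C and 1×B: weight 44 ≤ 48, strength 5·11 + 1·10 = 65.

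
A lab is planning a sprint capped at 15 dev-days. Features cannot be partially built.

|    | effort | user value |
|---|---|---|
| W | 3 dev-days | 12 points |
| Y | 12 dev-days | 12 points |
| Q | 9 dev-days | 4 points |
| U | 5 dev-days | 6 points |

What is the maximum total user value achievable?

24

Allowing fractional choices, the relaxed optimum would be about 25.0, but features are indivisible.
W + U: effort 3 + 5 = 8 ≤ 15, user value 12 + 6 = 18.
W + Y: effort 3 + 12 = 15 ≤ 15, user value 12 + 12 = 24.
W + Q: effort 3 + 9 = 12 ≤ 15, user value 12 + 4 = 16.
Best is W and Y with total user value 24.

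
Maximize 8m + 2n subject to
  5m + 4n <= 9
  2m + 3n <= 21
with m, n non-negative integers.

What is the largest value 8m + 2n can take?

The continuous relaxation peaks at (1.8, 0) with value 14.40; rounding to a feasible lattice point costs some objective.
(m,n)=(1,1): 5·1+4·1=9≤9, 2·1+3·1=5≤21, objective 10.
(m,n)=(1,0): 5·1+4·0=5≤9, 2·1+3·0=2≤21, objective 8.
(m,n)=(0,2): 5·0+4·2=8≤9, 2·0+3·2=6≤21, objective 4.
(m,n)=(0,1): 5·0+4·1=4≤9, 2·0+3·1=3≤21, objective 2.
No feasible integer point exceeds 10.

10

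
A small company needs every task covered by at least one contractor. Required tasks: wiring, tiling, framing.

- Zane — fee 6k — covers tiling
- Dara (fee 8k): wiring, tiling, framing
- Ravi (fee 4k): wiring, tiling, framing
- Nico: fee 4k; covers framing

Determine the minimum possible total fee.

This is a weighted set-cover instance.
Ravi alone covers wiring, tiling, framing — every task.
Total fee: 4.
No cover costs less than 4.

4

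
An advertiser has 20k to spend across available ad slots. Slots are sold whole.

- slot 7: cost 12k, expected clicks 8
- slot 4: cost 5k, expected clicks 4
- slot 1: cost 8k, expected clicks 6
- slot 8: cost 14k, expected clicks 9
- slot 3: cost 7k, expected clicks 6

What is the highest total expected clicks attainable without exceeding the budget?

slot 7 + slot 3: cost 12 + 7 = 19 ≤ 20, expected clicks 8 + 6 = 14.
slot 4 + slot 1 + slot 3: cost 5 + 8 + 7 = 20 ≤ 20, expected clicks 4 + 6 + 6 = 16.
slot 7 + slot 1: cost 12 + 8 = 20 ≤ 20, expected clicks 8 + 6 = 14.
Best is slot 4, slot 1, and slot 3 with total expected clicks 16.

16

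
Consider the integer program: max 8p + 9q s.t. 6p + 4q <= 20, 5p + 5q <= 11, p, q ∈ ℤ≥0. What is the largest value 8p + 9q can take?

18

Relaxing integrality, the LP optimum is 19.80 at (p,q) = (0, 2.2), which is not an integer point.
(p,q)=(0,2) is feasible, giving 18.
(p,q)=(1,1) is feasible, giving 17.
(p,q)=(0,1) is feasible, giving 9.
Maximum is 18 at (p,q)=(0,2).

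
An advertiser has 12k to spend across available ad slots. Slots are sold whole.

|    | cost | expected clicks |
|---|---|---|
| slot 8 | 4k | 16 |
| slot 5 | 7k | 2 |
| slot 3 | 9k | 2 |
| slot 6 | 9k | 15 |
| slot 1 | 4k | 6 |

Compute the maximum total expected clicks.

slot 8 + slot 1: cost 4 + 4 = 8 ≤ 12, expected clicks 16 + 6 = 22.
slot 8: cost 4 ≤ 12, expected clicks 16.
slot 8 + slot 5: cost 4 + 7 = 11 ≤ 12, expected clicks 16 + 2 = 18.
Best is slot 8 and slot 1 with total expected clicks 22.

22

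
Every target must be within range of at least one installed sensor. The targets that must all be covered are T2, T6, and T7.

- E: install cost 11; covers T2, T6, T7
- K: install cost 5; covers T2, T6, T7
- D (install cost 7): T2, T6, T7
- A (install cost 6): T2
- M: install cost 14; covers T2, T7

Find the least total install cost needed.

5

K alone covers T2, T6, T7 — every target.
Total install cost: 5.
No cover costs less than 5.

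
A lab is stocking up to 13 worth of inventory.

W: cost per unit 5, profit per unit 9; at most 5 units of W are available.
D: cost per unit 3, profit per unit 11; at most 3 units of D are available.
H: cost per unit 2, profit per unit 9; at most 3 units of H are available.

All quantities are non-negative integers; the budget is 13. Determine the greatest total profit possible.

H has the best ratio (9/2); taking only H gives at most 3×9 = 27 (stopped by the supply cap of 3).
Mixing does better — 3×D and 2×H: cost 13 ≤ 13, profit 3·11 + 2·9 = 51.

51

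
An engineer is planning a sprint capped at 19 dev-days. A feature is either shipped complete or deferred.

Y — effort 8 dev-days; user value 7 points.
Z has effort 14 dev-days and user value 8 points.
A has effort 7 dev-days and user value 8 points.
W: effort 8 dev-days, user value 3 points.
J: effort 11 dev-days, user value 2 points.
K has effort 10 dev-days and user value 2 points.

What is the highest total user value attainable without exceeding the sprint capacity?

15

Take Y and A: effort 8 + 7 = 15 ≤ 19, user value 7 + 8 = 15.
No other feasible combination does better.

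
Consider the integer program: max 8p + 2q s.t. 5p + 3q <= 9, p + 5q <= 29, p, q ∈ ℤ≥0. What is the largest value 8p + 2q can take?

10

The continuous relaxation peaks at (1.8, 0) with value 14.40; rounding to a feasible lattice point costs some objective.
(p,q)=(1,1): 5·1+3·1=8≤9, 1·1+5·1=6≤29, objective 10.
(p,q)=(1,0): 5·1+3·0=5≤9, 1·1+5·0=1≤29, objective 8.
(p,q)=(0,2): 5·0+3·2=6≤9, 1·0+5·2=10≤29, objective 4.
The best lattice point is (1,1), giving 10.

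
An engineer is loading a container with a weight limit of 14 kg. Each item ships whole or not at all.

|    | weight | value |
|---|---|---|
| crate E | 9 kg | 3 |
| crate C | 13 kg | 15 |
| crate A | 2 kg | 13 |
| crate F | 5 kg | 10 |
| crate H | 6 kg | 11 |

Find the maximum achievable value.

34

This is an integer program with binary decision variables.
Take crate A, crate F, and crate H: weight 2 + 5 + 6 = 13 ≤ 14, value 13 + 10 + 11 = 34.
No other feasible combination does better.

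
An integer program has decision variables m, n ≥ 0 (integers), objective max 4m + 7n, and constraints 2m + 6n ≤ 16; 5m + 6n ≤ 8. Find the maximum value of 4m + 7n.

(m,n)=(0,1): 2·0+6·1=6≤16, 5·0+6·1=6≤8, objective 7.
(m,n)=(1,0): 2·1+6·0=2≤16, 5·1+6·0=5≤8, objective 4.
(m,n)=(0,0): 2·0+6·0=0≤16, 5·0+6·0=0≤8, objective 0.
Maximum is 7 at (m,n)=(0,1).

7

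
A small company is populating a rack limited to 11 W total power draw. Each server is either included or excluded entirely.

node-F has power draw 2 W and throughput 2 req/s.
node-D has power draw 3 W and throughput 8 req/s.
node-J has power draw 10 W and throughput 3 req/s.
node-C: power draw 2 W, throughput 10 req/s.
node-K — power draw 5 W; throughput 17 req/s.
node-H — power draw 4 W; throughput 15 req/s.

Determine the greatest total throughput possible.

node-C + node-K + node-H: power draw 2 + 5 + 4 = 11 ≤ 11, throughput 10 + 17 + 15 = 42.
node-D + node-C + node-K: power draw 3 + 2 + 5 = 10 ≤ 11, throughput 8 + 10 + 17 = 35.
Best is node-C, node-K, and node-H with total throughput 42.

42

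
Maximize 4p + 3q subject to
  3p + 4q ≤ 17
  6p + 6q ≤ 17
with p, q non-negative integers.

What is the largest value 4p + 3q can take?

8

The continuous relaxation peaks at (2.83, 0) with value 11.33; rounding to a feasible lattice point costs some objective.
(p,q)=(2,0) is feasible, giving 8.
(p,q)=(1,1) is feasible, giving 7.
The best lattice point is (2,0), giving 8.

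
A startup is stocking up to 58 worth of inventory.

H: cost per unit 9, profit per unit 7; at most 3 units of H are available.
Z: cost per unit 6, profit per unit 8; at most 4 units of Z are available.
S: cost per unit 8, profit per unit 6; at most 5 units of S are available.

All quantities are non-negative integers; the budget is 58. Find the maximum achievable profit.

1×H, 4×Z, and 3×S: cost 57 ≤ 58, profit 1·7 + 4·8 + 3·6 = 57.
2×H, 4×Z, and 2×S: cost 58 ≤ 58, profit 2·7 + 4·8 + 2·6 = 58.
Best is 58.

58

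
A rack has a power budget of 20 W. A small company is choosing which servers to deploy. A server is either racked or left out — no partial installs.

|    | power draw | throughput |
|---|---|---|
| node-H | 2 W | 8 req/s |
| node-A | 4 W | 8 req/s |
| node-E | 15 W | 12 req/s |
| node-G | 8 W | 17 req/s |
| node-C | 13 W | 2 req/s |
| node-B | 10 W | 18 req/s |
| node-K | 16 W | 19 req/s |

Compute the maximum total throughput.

Allowing fractional choices, the relaxed optimum would be about 43.8, but servers are indivisible.
node-H + node-A + node-B: power draw 2 + 4 + 10 = 16 ≤ 20, throughput 8 + 8 + 18 = 34.
node-G + node-B: power draw 8 + 10 = 18 ≤ 20, throughput 17 + 18 = 35.
node-H + node-G + node-B: power draw 2 + 8 + 10 = 20 ≤ 20, throughput 8 + 17 + 18 = 43.
Best is node-H, node-G, and node-B with total throughput 43.

43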